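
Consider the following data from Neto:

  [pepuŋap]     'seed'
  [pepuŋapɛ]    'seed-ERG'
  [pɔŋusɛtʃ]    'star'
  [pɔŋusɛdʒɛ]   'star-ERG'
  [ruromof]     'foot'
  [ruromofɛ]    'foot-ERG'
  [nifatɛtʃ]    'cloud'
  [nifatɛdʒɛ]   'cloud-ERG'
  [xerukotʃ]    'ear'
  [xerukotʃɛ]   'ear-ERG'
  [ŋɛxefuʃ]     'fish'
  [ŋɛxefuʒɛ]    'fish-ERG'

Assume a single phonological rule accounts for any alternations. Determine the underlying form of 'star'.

'star' shows [tʃ] ~ [dʒ] at the end of the stem ([pɔŋusɛtʃ] vs [pɔŋusɛdʒɛ]).
But 'ear' keeps [tʃ] in both environments ([xerukotʃ], [xerukotʃɛ]), so there is no rule changing /tʃ/ to [dʒ] before the ERG suffix.
Therefore /dʒ/ is basic and [tʃ] is derived by word-final obstruent devoicing (voiced obstruents become voiceless word-finally).
Hence 'star' is /pɔŋusɛdʒ/ underlyingly.

/pɔŋusɛdʒ/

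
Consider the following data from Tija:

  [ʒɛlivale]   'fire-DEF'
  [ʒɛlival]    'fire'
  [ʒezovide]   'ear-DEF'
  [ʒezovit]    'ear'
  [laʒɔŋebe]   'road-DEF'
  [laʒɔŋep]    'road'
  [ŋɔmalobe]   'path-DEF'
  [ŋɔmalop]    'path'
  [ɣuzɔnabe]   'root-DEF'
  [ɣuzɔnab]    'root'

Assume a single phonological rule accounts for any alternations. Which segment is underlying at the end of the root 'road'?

In [laʒɔŋebe] and [laʒɔŋep] the final segment of 'road' alternates: [b] ~ [p].
If /b/ were underlying and a rule turned it into [p] in isolation, 'root' would also alternate; but it has [b] in both [ɣuzɔnabe] and [ɣuzɔnab].
So /p/ is underlying, and a rule of intervocalic voicing — voiceless stops become voiced between vowels — gives [b].

/p/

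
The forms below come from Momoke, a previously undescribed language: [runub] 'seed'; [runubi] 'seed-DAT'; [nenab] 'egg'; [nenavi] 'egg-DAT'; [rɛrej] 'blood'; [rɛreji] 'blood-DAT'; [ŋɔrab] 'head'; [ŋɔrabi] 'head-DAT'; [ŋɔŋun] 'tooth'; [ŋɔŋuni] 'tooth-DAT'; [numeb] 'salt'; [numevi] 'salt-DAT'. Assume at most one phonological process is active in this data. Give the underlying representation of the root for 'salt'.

The stem for 'salt' ends in [b] in [numeb] but [v] in [numevi].
The stem 'seed' ([runub], [runubi]) shows [b] unchanged in both environments, so [b] cannot be basic with [v] derived before the DAT suffix.
The alternation reflects word-final hardening: voiced fricatives become stops word-finally. /v/ is underlying.
The underlying form of 'salt' is therefore /numev/.

/numev/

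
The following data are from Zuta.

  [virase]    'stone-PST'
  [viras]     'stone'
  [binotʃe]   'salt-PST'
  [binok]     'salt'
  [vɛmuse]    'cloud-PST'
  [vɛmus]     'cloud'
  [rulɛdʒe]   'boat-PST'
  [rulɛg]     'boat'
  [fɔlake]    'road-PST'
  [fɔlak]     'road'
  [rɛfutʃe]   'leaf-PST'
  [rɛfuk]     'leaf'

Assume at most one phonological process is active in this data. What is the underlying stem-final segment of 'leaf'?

/tʃ/

'leaf' shows [tʃ] ~ [k] at the end of the stem ([rɛfutʃe] vs [rɛfuk]).
If /k/ were underlying and a rule turned it into [tʃ] before the PST suffix, 'road' would also alternate; but it has [k] in both [fɔlake] and [fɔlak].
Therefore /tʃ/ is basic and [k] is derived by depalatalization (palato-alveolar /tʃ/ and /dʒ/ become [k] and [g] when no front vowel follows).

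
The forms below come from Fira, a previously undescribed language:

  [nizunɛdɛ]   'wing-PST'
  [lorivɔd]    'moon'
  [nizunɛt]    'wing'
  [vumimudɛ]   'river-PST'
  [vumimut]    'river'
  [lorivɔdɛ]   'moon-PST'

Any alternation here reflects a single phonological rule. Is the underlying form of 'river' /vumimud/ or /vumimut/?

The stem for 'river' ends in [d] in [vumimudɛ] but [t] in [vumimut].
The stem 'moon' ([lorivɔdɛ], [lorivɔd]) shows [d] unchanged in both environments, so [d] cannot be basic with [t] derived in isolation.
The underlying segment must be /t/; voiceless stops become voiced between vowels, yielding [d] there.

/vumimut/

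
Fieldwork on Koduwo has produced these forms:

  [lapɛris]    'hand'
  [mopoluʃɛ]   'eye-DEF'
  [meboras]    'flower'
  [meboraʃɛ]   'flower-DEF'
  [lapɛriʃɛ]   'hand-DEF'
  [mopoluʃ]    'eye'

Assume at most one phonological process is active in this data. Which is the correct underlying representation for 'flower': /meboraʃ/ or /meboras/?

In [meboras] and [meboraʃɛ] the final segment of 'flower' alternates: [s] ~ [ʃ].
The stem 'eye' ([mopoluʃ], [mopoluʃɛ]) shows [ʃ] unchanged in both environments, so [ʃ] cannot be basic with [s] derived in isolation.
The underlying segment must be /s/; /s/ becomes palato-alveolar [ʃ] before a front vowel, yielding [ʃ] there.

/meboras/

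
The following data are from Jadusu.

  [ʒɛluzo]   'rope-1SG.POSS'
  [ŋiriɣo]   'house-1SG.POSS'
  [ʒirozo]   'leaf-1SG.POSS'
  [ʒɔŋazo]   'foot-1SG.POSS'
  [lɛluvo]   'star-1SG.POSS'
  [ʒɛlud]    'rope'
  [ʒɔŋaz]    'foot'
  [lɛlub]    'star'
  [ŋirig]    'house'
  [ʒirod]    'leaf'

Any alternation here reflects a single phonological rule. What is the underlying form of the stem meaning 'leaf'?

/ʒirod/

The stem for 'leaf' ends in [z] in [ʒirozo] but [d] in [ʒirod].
But 'foot' keeps [z] in both environments ([ʒɔŋazo], [ʒɔŋaz]), so there is no rule changing /z/ to [d] in isolation.
Therefore /d/ is basic and [z] is derived by intervocalic spirantization (voiced stops become fricatives between vowels).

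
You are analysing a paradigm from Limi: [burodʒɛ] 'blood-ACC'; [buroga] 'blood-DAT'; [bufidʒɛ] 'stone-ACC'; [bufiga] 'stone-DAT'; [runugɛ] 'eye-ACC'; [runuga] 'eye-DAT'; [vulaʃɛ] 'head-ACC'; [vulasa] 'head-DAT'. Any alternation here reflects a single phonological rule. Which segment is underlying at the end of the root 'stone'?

/dʒ/

The stem for 'stone' ends in [dʒ] in [bufidʒɛ] but [g] in [bufiga].
But 'eye' keeps [g] in both environments ([runugɛ], [runuga]), so there is no rule changing /g/ to [dʒ] before the ACC suffix.
The underlying segment must be /dʒ/; palato-alveolar /dʒ/ and /ʃ/ become [g] and [s] when no front vowel follows, yielding [g] there.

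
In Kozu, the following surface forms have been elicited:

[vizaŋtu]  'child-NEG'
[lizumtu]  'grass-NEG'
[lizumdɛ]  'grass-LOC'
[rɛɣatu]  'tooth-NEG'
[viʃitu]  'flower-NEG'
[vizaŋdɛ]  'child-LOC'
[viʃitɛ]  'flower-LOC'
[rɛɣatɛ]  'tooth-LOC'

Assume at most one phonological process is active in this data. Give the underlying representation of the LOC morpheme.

/-dɛ/

The LOC suffix surfaces as [-dɛ] and [-tɛ], depending on the final segment of the stem.
The NEG suffix, which begins with [t], is invariant after every stem; so [t] is not altered by any rule here.
The LOC suffix is therefore /-dɛ/ underlyingly, with post-vocalic devoicing: voiced stops become voiceless after a vowel.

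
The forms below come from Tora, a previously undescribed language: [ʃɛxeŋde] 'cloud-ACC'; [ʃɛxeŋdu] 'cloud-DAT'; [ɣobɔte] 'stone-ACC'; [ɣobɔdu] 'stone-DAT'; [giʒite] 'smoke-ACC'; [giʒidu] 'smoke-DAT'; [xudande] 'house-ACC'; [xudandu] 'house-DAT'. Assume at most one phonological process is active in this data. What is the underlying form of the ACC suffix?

/-te/

The ACC suffix surfaces as [-de] and [-te], depending on the final segment of the stem.
The DAT suffix, which begins with [d], is invariant after every stem; so [d] is not altered by any rule here.
The ACC suffix is therefore /-te/ underlyingly, with post-nasal voicing: voiceless stops become voiced after a nasal.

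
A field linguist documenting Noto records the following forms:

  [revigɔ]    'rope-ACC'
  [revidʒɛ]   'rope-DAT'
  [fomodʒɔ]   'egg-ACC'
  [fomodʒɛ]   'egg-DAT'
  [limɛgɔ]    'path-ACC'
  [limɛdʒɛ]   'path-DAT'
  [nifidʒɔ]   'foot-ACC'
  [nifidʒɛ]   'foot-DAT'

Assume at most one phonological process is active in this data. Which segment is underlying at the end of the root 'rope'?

'rope' shows [g] ~ [dʒ] at the end of the stem ([revigɔ] vs [revidʒɛ]).
But 'foot' keeps [dʒ] in both environments ([nifidʒɔ], [nifidʒɛ]), so there is no rule changing /dʒ/ to [g] before the ACC suffix.
Therefore /g/ is basic and [dʒ] is derived by palatalization before a front vowel (/g/ becomes palato-alveolar [dʒ] before a front vowel).

/g/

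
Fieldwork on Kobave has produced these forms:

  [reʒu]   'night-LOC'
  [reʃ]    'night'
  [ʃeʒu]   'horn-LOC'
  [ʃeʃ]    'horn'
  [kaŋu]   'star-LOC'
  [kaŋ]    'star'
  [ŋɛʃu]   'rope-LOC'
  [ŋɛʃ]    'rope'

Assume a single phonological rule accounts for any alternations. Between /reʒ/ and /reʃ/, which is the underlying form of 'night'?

/reʒ/

The root 'night' surfaces as [reʒu] and [reʃ], with a stem-final [ʒ] ~ [ʃ] alternation.
The stem 'rope' ([ŋɛʃu], [ŋɛʃ]) shows [ʃ] unchanged in both environments, so [ʃ] cannot be basic with [ʒ] derived before the LOC suffix.
The underlying segment must be /ʒ/; voiced obstruents become voiceless word-finally, yielding [ʃ] there.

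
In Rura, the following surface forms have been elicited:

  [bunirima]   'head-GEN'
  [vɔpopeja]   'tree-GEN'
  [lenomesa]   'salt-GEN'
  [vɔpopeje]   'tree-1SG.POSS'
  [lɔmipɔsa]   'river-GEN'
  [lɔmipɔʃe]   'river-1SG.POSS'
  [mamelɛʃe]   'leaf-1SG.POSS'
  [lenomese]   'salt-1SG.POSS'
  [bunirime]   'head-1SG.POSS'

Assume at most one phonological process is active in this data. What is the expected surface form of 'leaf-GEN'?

[mamelɛsa]

In [lɔmipɔsa] and [lɔmipɔʃe] the final segment of 'river' alternates: [s] ~ [ʃ].
Compare 'salt', with invariant [s] in [lenomesa] and [lenomese]: an analysis with underlying /s/ and a rule producing [ʃ] before the 1SG.POSS suffix would wrongly predict alternation here too.
Therefore /ʃ/ is basic and [s] is derived by depalatalization (palato-alveolar /ʃ/ becomes [s] when no front vowel follows).
From [mamelɛʃe] the stem 'leaf' is /mamelɛʃ/; when no front vowel follows this yields [mamelɛsa].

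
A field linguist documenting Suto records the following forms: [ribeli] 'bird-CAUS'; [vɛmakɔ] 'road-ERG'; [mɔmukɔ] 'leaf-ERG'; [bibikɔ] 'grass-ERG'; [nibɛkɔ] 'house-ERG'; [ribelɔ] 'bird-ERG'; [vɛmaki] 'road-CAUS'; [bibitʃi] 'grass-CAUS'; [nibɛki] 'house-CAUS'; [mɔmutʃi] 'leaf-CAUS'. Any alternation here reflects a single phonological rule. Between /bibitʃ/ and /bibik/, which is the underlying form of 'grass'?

The stem for 'grass' ends in [tʃ] in [bibitʃi] but [k] in [bibikɔ].
The stem 'house' ([nibɛki], [nibɛkɔ]) shows [k] unchanged in both environments, so [k] cannot be basic with [tʃ] derived before the CAUS suffix.
So /tʃ/ is underlying, and a rule of depalatalization — palato-alveolar /tʃ/ becomes [k] when no front vowel follows — gives [k].

/bibitʃ/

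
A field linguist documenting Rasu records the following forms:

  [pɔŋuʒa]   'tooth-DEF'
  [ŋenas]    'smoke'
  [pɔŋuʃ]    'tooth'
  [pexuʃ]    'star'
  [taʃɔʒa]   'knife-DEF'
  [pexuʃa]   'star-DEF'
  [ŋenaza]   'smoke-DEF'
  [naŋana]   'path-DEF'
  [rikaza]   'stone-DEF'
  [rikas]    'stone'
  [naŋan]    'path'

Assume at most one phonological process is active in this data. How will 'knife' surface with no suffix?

The stem for 'tooth' ends in [ʃ] in [pɔŋuʃ] but [ʒ] in [pɔŋuʒa].
The stem 'star' ([pexuʃ], [pexuʃa]) shows [ʃ] unchanged in both environments, so [ʃ] cannot be basic with [ʒ] derived before the DEF suffix.
So /ʒ/ is underlying, and a rule of word-final obstruent devoicing — voiced obstruents become voiceless word-finally — gives [ʃ].
The one attested form of 'knife', [taʃɔʒa], shows underlying /taʃɔʒ/. Applying the same rule word-finally gives [taʃɔʃ].

[taʃɔʃ]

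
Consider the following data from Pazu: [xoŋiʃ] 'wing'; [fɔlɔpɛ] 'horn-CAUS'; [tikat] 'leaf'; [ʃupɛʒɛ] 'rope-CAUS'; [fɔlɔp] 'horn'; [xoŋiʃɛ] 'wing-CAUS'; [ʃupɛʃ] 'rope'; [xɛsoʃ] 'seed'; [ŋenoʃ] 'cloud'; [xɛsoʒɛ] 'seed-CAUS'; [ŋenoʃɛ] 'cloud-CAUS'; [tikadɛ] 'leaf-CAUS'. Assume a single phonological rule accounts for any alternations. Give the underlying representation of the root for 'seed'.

The stem for 'seed' ends in [ʃ] in [xɛsoʃ] but [ʒ] in [xɛsoʒɛ].
But 'wing' keeps [ʃ] in both environments ([xoŋiʃ], [xoŋiʃɛ]), so there is no rule changing /ʃ/ to [ʒ] before the CAUS suffix.
The underlying segment must be /ʒ/; voiced obstruents become voiceless word-finally, yielding [ʃ] there.

/xɛsoʒ/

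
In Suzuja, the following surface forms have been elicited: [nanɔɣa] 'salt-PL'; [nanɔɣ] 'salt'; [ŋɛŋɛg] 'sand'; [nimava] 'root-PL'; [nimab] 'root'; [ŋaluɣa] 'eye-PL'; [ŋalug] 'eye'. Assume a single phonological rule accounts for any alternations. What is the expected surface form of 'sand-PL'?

[ŋɛŋɛɣa]

'eye' shows [ɣ] ~ [g] at the end of the stem ([ŋaluɣa] vs [ŋalug]).
Compare 'salt', with invariant [ɣ] in [nanɔɣa] and [nanɔɣ]: an analysis with underlying /ɣ/ and a rule producing [g] in isolation would wrongly predict alternation here too.
Therefore /g/ is basic and [ɣ] is derived by intervocalic spirantization (voiced stops become fricatives between vowels).
The one attested form of 'sand', [ŋɛŋɛg], shows underlying /ŋɛŋɛg/. Applying the same rule between vowels gives [ŋɛŋɛɣa].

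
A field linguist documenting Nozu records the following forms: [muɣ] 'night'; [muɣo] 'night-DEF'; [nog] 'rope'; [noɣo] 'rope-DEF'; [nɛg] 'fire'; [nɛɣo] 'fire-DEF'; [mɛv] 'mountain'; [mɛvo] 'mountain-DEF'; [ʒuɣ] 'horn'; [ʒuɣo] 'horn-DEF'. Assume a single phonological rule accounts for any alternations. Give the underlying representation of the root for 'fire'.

In [nɛg] and [nɛɣo] the final segment of 'fire' alternates: [g] ~ [ɣ].
If /ɣ/ were underlying and a rule turned it into [g] in isolation, 'horn' would also alternate; but it has [ɣ] in both [ʒuɣ] and [ʒuɣo].
Therefore /g/ is basic and [ɣ] is derived by intervocalic spirantization (voiced stops become fricatives between vowels).

/nɛg/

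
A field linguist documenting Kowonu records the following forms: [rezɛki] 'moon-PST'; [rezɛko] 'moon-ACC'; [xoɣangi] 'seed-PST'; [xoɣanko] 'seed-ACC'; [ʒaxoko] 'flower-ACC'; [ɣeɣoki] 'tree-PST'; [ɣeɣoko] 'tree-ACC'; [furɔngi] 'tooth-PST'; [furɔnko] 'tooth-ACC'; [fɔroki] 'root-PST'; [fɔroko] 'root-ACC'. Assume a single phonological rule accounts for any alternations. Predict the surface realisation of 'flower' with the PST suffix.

[ʒaxoki]

The PST suffix surfaces as [-gi] and [-ki], depending on the final segment of the stem.
The ACC suffix, which begins with [k], is invariant after every stem; so [k] is not altered by any rule here.
So the underlying form is /-gi/, and voiced stops become voiceless after a vowel.
After 'flower', which ends in a vowel, the suffix surfaces as [-ki], giving [ʒaxoki].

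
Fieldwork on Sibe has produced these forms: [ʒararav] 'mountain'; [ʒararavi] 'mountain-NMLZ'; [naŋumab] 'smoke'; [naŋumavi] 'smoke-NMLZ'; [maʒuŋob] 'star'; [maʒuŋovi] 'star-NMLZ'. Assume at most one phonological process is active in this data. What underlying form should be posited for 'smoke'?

In [naŋumab] and [naŋumavi] the final segment of 'smoke' alternates: [b] ~ [v].
The stem 'mountain' ([ʒararav], [ʒararavi]) shows [v] unchanged in both environments, so [v] cannot be basic with [b] derived in isolation.
Therefore /b/ is basic and [v] is derived by intervocalic spirantization (voiced stops become fricatives between vowels).
The underlying form of 'smoke' is therefore /naŋumab/.

/naŋumab/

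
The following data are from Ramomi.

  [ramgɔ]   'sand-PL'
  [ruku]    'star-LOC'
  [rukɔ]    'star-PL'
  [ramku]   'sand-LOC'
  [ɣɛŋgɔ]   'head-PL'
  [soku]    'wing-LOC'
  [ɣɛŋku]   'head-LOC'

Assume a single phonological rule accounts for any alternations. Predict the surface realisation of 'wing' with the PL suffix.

The PL suffix surfaces as [-gɔ] and [-kɔ], depending on the final segment of the stem.
By contrast the LOC suffix keeps its initial [k] throughout — that segment must be underlying.
So the underlying form is /-gɔ/, and voiced stops become voiceless after a vowel.
After 'wing', which ends in a vowel, the suffix surfaces as [-kɔ], giving [sokɔ].

[sokɔ]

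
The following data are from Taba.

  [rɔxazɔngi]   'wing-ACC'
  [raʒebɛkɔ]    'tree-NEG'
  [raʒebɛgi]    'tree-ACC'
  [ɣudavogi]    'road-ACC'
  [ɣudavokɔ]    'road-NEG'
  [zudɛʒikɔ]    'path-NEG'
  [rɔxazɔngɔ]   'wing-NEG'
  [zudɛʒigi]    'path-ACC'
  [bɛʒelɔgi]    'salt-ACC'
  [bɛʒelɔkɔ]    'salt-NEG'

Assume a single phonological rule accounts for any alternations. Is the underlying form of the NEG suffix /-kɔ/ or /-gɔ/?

The NEG suffix surfaces as [-gɔ] and [-kɔ], depending on the final segment of the stem.
By contrast the ACC suffix keeps its initial [g] throughout — that segment must be underlying.
So the underlying form is /-kɔ/, and voiceless stops become voiced after a nasal.

/-kɔ/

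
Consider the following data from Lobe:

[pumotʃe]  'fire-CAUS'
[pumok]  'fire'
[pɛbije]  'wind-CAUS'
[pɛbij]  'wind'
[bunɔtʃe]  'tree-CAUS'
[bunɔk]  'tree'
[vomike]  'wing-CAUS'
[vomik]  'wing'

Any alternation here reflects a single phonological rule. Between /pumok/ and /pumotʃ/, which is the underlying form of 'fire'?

/pumotʃ/

The stem for 'fire' ends in [tʃ] in [pumotʃe] but [k] in [pumok].
But 'wing' keeps [k] in both environments ([vomike], [vomik]), so there is no rule changing /k/ to [tʃ] before the CAUS suffix.
Therefore /tʃ/ is basic and [k] is derived by depalatalization (palato-alveolar /tʃ/ becomes [k] when no front vowel follows).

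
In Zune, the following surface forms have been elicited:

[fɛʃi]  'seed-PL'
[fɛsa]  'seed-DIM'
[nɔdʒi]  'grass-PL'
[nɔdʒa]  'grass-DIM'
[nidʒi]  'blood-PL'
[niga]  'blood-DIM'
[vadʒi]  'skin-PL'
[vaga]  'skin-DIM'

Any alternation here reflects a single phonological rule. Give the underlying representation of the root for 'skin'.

In [vadʒi] and [vaga] the final segment of 'skin' alternates: [dʒ] ~ [g].
The stem 'grass' ([nɔdʒi], [nɔdʒa]) shows [dʒ] unchanged in both environments, so [dʒ] cannot be basic with [g] derived before the DIM suffix.
The alternation reflects palatalization before a front vowel: /g/ and /s/ become palato-alveolar [dʒ] and [ʃ] before a front vowel. /g/ is underlying.

/vag/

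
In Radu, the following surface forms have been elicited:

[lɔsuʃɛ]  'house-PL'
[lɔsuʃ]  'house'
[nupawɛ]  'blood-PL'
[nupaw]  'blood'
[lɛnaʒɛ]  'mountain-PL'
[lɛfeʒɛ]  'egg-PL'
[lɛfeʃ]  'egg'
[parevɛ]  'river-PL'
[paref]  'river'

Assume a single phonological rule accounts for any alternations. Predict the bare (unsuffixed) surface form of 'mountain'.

In [lɛfeʒɛ] and [lɛfeʃ] the final segment of 'egg' alternates: [ʒ] ~ [ʃ].
If /ʃ/ were underlying and a rule turned it into [ʒ] before the PL suffix, 'house' would also alternate; but it has [ʃ] in both [lɔsuʃɛ] and [lɔsuʃ].
So /ʒ/ is underlying, and a rule of word-final obstruent devoicing — voiced obstruents become voiceless word-finally — gives [ʃ].
From [lɛnaʒɛ] the stem 'mountain' is /lɛnaʒ/; word-finally this yields [lɛnaʃ].

[lɛnaʃ]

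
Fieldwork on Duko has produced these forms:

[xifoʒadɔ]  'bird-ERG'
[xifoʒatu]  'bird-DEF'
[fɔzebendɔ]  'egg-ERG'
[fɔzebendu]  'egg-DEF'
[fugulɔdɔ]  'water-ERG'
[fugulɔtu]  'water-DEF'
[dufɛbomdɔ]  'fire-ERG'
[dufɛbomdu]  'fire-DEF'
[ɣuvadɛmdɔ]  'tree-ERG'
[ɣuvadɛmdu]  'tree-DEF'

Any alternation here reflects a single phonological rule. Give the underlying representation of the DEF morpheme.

The DEF morpheme has two allomorphs, [-du] and [-tu].
The ERG suffix, which begins with [d], is invariant after every stem; so [d] is not altered by any rule here.
So the underlying form is /-tu/, and voiceless stops become voiced after a nasal.

/-tu/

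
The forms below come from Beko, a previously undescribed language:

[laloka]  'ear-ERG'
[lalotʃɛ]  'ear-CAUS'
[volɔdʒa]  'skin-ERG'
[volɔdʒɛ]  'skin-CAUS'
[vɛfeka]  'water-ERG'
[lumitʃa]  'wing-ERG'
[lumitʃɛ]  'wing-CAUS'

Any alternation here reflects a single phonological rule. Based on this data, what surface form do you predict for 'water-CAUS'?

In [laloka] and [lalotʃɛ] the final segment of 'ear' alternates: [k] ~ [tʃ].
But 'wing' keeps [tʃ] in both environments ([lumitʃa], [lumitʃɛ]), so there is no rule changing /tʃ/ to [k] before the ERG suffix.
The underlying segment must be /k/; /k/ becomes palato-alveolar [tʃ] before a front vowel, yielding [tʃ] there.
The one attested form of 'water', [vɛfeka], shows underlying /vɛfek/. Applying the same rule before a front vowel gives [vɛfetʃɛ].

[vɛfetʃɛ]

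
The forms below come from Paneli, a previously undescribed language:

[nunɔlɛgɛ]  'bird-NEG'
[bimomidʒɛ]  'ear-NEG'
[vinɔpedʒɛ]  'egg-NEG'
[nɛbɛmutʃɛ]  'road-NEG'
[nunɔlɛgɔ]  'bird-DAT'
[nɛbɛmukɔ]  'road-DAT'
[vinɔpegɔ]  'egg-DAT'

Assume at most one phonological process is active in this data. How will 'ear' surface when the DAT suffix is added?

[bimomigɔ]

'egg' shows [g] ~ [dʒ] at the end of the stem ([vinɔpegɔ] vs [vinɔpedʒɛ]).
The stem 'bird' ([nunɔlɛgɔ], [nunɔlɛgɛ]) shows [g] unchanged in both environments, so [g] cannot be basic with [dʒ] derived before the NEG suffix.
The underlying segment must be /dʒ/; palato-alveolar /tʃ/ and /dʒ/ become [k] and [g] when no front vowel follows, yielding [g] there.
From [bimomidʒɛ] the stem 'ear' is /bimomidʒ/; when no front vowel follows this yields [bimomigɔ].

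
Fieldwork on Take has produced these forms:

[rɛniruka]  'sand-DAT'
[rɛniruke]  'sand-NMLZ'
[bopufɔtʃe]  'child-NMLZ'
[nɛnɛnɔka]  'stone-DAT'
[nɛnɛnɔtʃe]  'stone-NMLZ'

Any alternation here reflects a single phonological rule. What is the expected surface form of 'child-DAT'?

The root 'stone' surfaces as [nɛnɛnɔka] and [nɛnɛnɔtʃe], with a stem-final [k] ~ [tʃ] alternation.
The stem 'sand' ([rɛniruka], [rɛniruke]) shows [k] unchanged in both environments, so [k] cannot be basic with [tʃ] derived before the NMLZ suffix.
The underlying segment must be /tʃ/; palato-alveolar /tʃ/ becomes [k] when no front vowel follows, yielding [k] there.
From [bopufɔtʃe] the stem 'child' is /bopufɔtʃ/; when no front vowel follows this yields [bopufɔka].

[bopufɔka]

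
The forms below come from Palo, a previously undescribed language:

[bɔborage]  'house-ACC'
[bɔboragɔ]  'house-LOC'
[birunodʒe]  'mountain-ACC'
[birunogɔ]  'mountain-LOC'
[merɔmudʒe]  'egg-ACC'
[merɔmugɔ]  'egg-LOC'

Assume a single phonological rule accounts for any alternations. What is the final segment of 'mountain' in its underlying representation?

/dʒ/

'mountain' shows [dʒ] ~ [g] at the end of the stem ([birunodʒe] vs [birunogɔ]).
Compare 'house', with invariant [g] in [bɔborage] and [bɔboragɔ]: an analysis with underlying /g/ and a rule producing [dʒ] before the ACC suffix would wrongly predict alternation here too.
The alternation reflects depalatalization: palato-alveolar /dʒ/ becomes [g] when no front vowel follows. /dʒ/ is underlying.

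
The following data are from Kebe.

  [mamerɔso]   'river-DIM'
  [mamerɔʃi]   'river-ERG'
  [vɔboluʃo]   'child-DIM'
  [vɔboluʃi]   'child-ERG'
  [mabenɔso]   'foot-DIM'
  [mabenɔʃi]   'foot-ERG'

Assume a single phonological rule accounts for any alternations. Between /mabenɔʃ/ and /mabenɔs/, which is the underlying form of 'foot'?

'foot' shows [s] ~ [ʃ] at the end of the stem ([mabenɔso] vs [mabenɔʃi]).
Compare 'child', with invariant [ʃ] in [vɔboluʃo] and [vɔboluʃi]: an analysis with underlying /ʃ/ and a rule producing [s] before the DIM suffix would wrongly predict alternation here too.
The underlying segment must be /s/; /s/ becomes palato-alveolar [ʃ] before a front vowel, yielding [ʃ] there.

/mabenɔs/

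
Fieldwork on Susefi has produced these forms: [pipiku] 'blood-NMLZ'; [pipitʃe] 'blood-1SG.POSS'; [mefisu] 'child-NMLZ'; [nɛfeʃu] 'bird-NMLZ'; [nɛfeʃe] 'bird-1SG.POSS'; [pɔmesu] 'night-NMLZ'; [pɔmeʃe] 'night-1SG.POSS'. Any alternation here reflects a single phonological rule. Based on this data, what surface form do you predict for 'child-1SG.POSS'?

[mefiʃe]

'night' shows [s] ~ [ʃ] at the end of the stem ([pɔmesu] vs [pɔmeʃe]).
Compare 'bird', with invariant [ʃ] in [nɛfeʃu] and [nɛfeʃe]: an analysis with underlying /ʃ/ and a rule producing [s] before the NMLZ suffix would wrongly predict alternation here too.
So /s/ is underlying, and a rule of palatalization before a front vowel — /k/ and /s/ become palato-alveolar [tʃ] and [ʃ] before a front vowel — gives [ʃ].
The one attested form of 'child', [mefisu], shows underlying /mefis/. Applying the same rule before a front vowel gives [mefiʃe].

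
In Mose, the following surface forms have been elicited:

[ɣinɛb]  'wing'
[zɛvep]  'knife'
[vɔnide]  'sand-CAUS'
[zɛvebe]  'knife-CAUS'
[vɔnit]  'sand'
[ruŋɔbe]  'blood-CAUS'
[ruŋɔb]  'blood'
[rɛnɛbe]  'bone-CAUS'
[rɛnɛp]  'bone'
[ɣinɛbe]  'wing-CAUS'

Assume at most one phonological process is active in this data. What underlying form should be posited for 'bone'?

In [rɛnɛp] and [rɛnɛbe] the final segment of 'bone' alternates: [p] ~ [b].
Compare 'wing', with invariant [b] in [ɣinɛb] and [ɣinɛbe]: an analysis with underlying /b/ and a rule producing [p] in isolation would wrongly predict alternation here too.
The underlying segment must be /p/; voiceless stops become voiced between vowels, yielding [b] there.
Hence 'bone' is /rɛnɛp/ underlyingly.

/rɛnɛp/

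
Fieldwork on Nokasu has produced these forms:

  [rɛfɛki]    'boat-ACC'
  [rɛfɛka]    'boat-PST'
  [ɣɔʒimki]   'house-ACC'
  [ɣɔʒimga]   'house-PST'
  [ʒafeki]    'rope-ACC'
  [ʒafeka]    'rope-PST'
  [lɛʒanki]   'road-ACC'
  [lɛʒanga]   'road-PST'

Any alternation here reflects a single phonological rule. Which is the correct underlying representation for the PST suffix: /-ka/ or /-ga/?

The PST suffix surfaces as [-ga] and [-ka], depending on the final segment of the stem.
The ACC suffix, which begins with [k], is invariant after every stem; so [k] is not altered by any rule here.
The PST suffix is therefore /-ga/ underlyingly, with post-vocalic devoicing: voiced stops become voiceless after a vowel.

/-ga/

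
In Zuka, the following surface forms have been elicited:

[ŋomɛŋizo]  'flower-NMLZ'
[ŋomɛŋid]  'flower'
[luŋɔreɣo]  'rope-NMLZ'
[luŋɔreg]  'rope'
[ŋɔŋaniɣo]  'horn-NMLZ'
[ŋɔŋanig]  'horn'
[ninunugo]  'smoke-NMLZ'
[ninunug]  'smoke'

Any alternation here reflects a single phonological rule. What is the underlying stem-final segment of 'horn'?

/ɣ/

The root 'horn' surfaces as [ŋɔŋaniɣo] and [ŋɔŋanig], with a stem-final [ɣ] ~ [g] alternation.
If /g/ were underlying and a rule turned it into [ɣ] before the NMLZ suffix, 'smoke' would also alternate; but it has [g] in both [ninunugo] and [ninunug].
So /ɣ/ is underlying, and a rule of word-final hardening — voiced fricatives become stops word-finally — gives [g].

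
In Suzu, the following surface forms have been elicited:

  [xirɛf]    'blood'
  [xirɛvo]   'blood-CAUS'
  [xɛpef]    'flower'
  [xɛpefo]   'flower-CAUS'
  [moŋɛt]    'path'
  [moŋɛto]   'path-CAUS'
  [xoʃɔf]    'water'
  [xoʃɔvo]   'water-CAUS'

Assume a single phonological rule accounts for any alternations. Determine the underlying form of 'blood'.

The root 'blood' surfaces as [xirɛf] and [xirɛvo], with a stem-final [f] ~ [v] alternation.
The stem 'flower' ([xɛpef], [xɛpefo]) shows [f] unchanged in both environments, so [f] cannot be basic with [v] derived before the CAUS suffix.
The alternation reflects word-final obstruent devoicing: voiced obstruents become voiceless word-finally. /v/ is underlying.

/xirɛv/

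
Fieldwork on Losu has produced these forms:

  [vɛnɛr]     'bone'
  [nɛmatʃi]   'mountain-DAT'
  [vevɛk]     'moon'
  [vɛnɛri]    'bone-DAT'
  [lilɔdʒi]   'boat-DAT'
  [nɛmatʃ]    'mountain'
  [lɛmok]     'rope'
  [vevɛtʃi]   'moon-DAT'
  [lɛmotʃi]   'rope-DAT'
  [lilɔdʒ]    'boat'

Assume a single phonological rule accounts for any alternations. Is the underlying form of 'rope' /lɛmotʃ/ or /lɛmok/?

In [lɛmotʃi] and [lɛmok] the final segment of 'rope' alternates: [tʃ] ~ [k].
But 'mountain' keeps [tʃ] in both environments ([nɛmatʃi], [nɛmatʃ]), so there is no rule changing /tʃ/ to [k] in isolation.
So /k/ is underlying, and a rule of palatalization before a front vowel — /k/ becomes palato-alveolar [tʃ] before a front vowel — gives [tʃ].

/lɛmok/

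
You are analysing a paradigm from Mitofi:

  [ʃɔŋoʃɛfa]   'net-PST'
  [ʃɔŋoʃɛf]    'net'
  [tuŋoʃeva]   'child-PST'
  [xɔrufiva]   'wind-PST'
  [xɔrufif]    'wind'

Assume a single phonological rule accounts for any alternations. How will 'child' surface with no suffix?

[tuŋoʃef]

The stem for 'wind' ends in [v] in [xɔrufiva] but [f] in [xɔrufif].
Compare 'net', with invariant [f] in [ʃɔŋoʃɛfa] and [ʃɔŋoʃɛf]: an analysis with underlying /f/ and a rule producing [v] before the PST suffix would wrongly predict alternation here too.
The underlying segment must be /v/; voiced obstruents become voiceless word-finally, yielding [f] there.
From [tuŋoʃeva] the stem 'child' is /tuŋoʃev/; word-finally this yields [tuŋoʃef].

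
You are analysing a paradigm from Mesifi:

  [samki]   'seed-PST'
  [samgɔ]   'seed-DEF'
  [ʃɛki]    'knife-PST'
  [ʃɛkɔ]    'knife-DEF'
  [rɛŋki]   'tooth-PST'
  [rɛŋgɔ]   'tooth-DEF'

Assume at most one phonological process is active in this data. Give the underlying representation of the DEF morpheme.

/-gɔ/

The DEF suffix surfaces as [-gɔ] and [-kɔ], depending on the final segment of the stem.
The PST suffix, which begins with [k], is invariant after every stem; so [k] is not altered by any rule here.
The DEF suffix is therefore /-gɔ/ underlyingly, with post-vocalic devoicing: voiced stops become voiceless after a vowel.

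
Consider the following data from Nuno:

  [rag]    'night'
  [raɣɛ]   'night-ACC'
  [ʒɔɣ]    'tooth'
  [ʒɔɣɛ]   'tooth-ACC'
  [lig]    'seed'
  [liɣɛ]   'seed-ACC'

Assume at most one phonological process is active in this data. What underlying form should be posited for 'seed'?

'seed' shows [g] ~ [ɣ] at the end of the stem ([lig] vs [liɣɛ]).
But 'tooth' keeps [ɣ] in both environments ([ʒɔɣ], [ʒɔɣɛ]), so there is no rule changing /ɣ/ to [g] in isolation.
So /g/ is underlying, and a rule of intervocalic spirantization — voiced stops become fricatives between vowels — gives [ɣ].

/lig/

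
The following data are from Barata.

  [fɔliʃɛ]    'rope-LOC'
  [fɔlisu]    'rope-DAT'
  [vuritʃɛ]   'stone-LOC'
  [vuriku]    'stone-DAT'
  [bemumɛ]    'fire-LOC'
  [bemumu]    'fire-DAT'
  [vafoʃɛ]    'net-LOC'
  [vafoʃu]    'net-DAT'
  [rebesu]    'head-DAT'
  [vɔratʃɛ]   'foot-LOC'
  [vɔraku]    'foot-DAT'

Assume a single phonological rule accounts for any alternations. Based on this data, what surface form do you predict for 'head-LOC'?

'rope' shows [ʃ] ~ [s] at the end of the stem ([fɔliʃɛ] vs [fɔlisu]).
If /ʃ/ were underlying and a rule turned it into [s] before the DAT suffix, 'net' would also alternate; but it has [ʃ] in both [vafoʃɛ] and [vafoʃu].
The underlying segment must be /s/; /k/ and /s/ become palato-alveolar [tʃ] and [ʃ] before a front vowel, yielding [ʃ] there.
The one attested form of 'head', [rebesu], shows underlying /rebes/. Applying the same rule before a front vowel gives [rebeʃɛ].

[rebeʃɛ]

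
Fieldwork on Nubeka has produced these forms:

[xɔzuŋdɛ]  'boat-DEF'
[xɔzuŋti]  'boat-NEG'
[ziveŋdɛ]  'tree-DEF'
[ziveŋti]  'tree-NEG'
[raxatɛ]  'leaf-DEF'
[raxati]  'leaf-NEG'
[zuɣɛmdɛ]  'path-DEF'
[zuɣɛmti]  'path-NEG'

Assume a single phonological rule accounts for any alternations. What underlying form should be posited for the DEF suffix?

The DEF suffix surfaces as [-dɛ] and [-tɛ], depending on the final segment of the stem.
The NEG suffix, which begins with [t], is invariant after every stem; so [t] is not altered by any rule here.
So the underlying form is /-dɛ/, and voiced stops become voiceless after a vowel.

/-dɛ/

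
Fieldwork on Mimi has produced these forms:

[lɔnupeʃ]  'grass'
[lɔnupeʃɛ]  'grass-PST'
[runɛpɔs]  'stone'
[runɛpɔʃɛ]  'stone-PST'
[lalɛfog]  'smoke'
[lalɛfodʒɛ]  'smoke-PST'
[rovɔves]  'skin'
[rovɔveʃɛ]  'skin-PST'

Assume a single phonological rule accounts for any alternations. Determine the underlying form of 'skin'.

In [rovɔves] and [rovɔveʃɛ] the final segment of 'skin' alternates: [s] ~ [ʃ].
Compare 'grass', with invariant [ʃ] in [lɔnupeʃ] and [lɔnupeʃɛ]: an analysis with underlying /ʃ/ and a rule producing [s] in isolation would wrongly predict alternation here too.
The alternation reflects palatalization before a front vowel: /g/ and /s/ become palato-alveolar [dʒ] and [ʃ] before a front vowel. /s/ is underlying.
Hence 'skin' is /rovɔves/ underlyingly.

/rovɔves/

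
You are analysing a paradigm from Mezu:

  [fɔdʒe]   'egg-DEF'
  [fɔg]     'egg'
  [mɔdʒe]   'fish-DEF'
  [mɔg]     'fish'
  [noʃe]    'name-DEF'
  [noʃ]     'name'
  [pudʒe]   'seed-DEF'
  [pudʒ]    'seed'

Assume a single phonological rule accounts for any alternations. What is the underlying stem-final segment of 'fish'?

/g/

'fish' shows [dʒ] ~ [g] at the end of the stem ([mɔdʒe] vs [mɔg]).
But 'seed' keeps [dʒ] in both environments ([pudʒe], [pudʒ]), so there is no rule changing /dʒ/ to [g] in isolation.
So /g/ is underlying, and a rule of palatalization before a front vowel — /g/ becomes palato-alveolar [dʒ] before a front vowel — gives [dʒ].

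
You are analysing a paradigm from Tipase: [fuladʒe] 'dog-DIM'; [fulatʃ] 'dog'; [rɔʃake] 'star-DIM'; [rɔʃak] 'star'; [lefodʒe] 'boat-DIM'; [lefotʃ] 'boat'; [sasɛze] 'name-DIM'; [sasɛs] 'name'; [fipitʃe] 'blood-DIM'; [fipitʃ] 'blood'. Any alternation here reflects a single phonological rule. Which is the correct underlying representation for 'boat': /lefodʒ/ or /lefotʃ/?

/lefodʒ/

The root 'boat' surfaces as [lefodʒe] and [lefotʃ], with a stem-final [dʒ] ~ [tʃ] alternation.
But 'blood' keeps [tʃ] in both environments ([fipitʃe], [fipitʃ]), so there is no rule changing /tʃ/ to [dʒ] before the DIM suffix.
The underlying segment must be /dʒ/; voiced obstruents become voiceless word-finally, yielding [tʃ] there.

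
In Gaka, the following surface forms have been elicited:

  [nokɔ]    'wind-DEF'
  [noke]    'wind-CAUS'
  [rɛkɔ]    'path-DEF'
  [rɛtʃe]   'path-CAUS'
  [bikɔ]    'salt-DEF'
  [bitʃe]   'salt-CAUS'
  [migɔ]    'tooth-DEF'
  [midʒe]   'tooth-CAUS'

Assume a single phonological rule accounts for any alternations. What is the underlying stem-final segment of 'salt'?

/tʃ/

The stem for 'salt' ends in [k] in [bikɔ] but [tʃ] in [bitʃe].
The stem 'wind' ([nokɔ], [noke]) shows [k] unchanged in both environments, so [k] cannot be basic with [tʃ] derived before the CAUS suffix.
So /tʃ/ is underlying, and a rule of depalatalization — palato-alveolar /tʃ/ and /dʒ/ become [k] and [g] when no front vowel follows — gives [k].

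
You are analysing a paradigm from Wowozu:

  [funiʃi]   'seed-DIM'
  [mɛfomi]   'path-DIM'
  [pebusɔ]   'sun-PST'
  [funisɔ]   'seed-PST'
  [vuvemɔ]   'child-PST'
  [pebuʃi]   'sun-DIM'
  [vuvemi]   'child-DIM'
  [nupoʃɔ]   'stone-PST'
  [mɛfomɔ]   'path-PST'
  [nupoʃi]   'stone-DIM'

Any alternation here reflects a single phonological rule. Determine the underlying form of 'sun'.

/pebus/

The root 'sun' surfaces as [pebuʃi] and [pebusɔ], with a stem-final [ʃ] ~ [s] alternation.
If /ʃ/ were underlying and a rule turned it into [s] before the PST suffix, 'stone' would also alternate; but it has [ʃ] in both [nupoʃi] and [nupoʃɔ].
The underlying segment must be /s/; /s/ becomes palato-alveolar [ʃ] before a front vowel, yielding [ʃ] there.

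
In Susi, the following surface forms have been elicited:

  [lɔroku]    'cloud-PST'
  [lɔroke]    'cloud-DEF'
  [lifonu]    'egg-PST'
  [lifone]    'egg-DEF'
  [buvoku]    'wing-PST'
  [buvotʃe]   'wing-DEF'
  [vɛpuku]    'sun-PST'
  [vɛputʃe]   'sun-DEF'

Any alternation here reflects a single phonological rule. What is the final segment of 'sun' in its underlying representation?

/tʃ/

'sun' shows [k] ~ [tʃ] at the end of the stem ([vɛpuku] vs [vɛputʃe]).
The stem 'cloud' ([lɔroku], [lɔroke]) shows [k] unchanged in both environments, so [k] cannot be basic with [tʃ] derived before the DEF suffix.
Therefore /tʃ/ is basic and [k] is derived by depalatalization (palato-alveolar /tʃ/ becomes [k] when no front vowel follows).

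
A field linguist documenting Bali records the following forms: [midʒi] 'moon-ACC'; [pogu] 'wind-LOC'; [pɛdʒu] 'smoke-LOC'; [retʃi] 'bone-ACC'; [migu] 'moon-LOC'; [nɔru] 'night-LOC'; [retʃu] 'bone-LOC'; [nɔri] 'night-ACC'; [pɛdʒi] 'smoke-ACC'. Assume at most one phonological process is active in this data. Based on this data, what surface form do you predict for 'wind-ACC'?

'moon' shows [dʒ] ~ [g] at the end of the stem ([midʒi] vs [migu]).
The stem 'smoke' ([pɛdʒi], [pɛdʒu]) shows [dʒ] unchanged in both environments, so [dʒ] cannot be basic with [g] derived before the LOC suffix.
The alternation reflects palatalization before a front vowel: /g/ becomes palato-alveolar [dʒ] before a front vowel. /g/ is underlying.
The one attested form of 'wind', [pogu], shows underlying /pog/. Applying the same rule before a front vowel gives [podʒi].

[podʒi]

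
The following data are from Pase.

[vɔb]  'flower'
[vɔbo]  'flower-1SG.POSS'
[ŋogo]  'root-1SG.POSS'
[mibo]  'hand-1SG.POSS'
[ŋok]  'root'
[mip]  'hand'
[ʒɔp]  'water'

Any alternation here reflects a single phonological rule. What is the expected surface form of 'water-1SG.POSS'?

The root 'hand' surfaces as [mip] and [mibo], with a stem-final [p] ~ [b] alternation.
Compare 'flower', with invariant [b] in [vɔb] and [vɔbo]: an analysis with underlying /b/ and a rule producing [p] in isolation would wrongly predict alternation here too.
The alternation reflects intervocalic voicing: voiceless stops become voiced between vowels. /p/ is underlying.
The one attested form of 'water', [ʒɔp], shows underlying /ʒɔp/. Applying the same rule between vowels gives [ʒɔbo].

[ʒɔbo]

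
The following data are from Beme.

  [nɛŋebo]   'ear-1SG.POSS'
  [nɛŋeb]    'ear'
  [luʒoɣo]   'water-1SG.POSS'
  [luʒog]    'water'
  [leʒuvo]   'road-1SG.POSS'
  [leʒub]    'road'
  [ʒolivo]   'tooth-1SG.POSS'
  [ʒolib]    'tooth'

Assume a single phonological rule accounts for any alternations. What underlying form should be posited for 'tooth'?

/ʒoliv/

The root 'tooth' surfaces as [ʒolivo] and [ʒolib], with a stem-final [v] ~ [b] alternation.
If /b/ were underlying and a rule turned it into [v] before the 1SG.POSS suffix, 'ear' would also alternate; but it has [b] in both [nɛŋebo] and [nɛŋeb].
The underlying segment must be /v/; voiced fricatives become stops word-finally, yielding [b] there.
Hence 'tooth' is /ʒoliv/ underlyingly.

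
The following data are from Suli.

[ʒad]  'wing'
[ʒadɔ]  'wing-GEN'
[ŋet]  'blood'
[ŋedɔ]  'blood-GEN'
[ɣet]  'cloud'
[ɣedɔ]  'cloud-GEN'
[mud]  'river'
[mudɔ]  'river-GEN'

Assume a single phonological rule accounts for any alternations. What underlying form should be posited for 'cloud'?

/ɣet/

The root 'cloud' surfaces as [ɣet] and [ɣedɔ], with a stem-final [t] ~ [d] alternation.
Compare 'wing', with invariant [d] in [ʒad] and [ʒadɔ]: an analysis with underlying /d/ and a rule producing [t] in isolation would wrongly predict alternation here too.
The alternation reflects intervocalic voicing: voiceless stops become voiced between vowels. /t/ is underlying.
The underlying form of 'cloud' is therefore /ɣet/.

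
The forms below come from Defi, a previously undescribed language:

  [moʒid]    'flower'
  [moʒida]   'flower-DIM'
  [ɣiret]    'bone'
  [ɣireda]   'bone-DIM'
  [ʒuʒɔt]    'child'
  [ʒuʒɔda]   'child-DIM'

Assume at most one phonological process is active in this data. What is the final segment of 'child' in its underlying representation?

The stem for 'child' ends in [t] in [ʒuʒɔt] but [d] in [ʒuʒɔda].
Compare 'flower', with invariant [d] in [moʒid] and [moʒida]: an analysis with underlying /d/ and a rule producing [t] in isolation would wrongly predict alternation here too.
So /t/ is underlying, and a rule of intervocalic voicing — voiceless stops become voiced between vowels — gives [d].

/t/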